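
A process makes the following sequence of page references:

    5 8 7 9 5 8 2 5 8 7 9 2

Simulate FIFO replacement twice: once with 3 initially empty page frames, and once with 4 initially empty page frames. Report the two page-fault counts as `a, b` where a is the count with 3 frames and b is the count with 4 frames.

9, 10

3 frames: F F F F F F F . . F F . → 9 faults.
4 frames: F F F F . . F F F F F F → 10 faults.
10 > 9: adding a frame increased faults — Belady's anomaly.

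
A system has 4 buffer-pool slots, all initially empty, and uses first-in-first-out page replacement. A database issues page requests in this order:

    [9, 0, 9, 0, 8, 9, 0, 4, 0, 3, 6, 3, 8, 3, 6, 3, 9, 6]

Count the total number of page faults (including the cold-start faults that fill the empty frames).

7

9 → fault, frames {9}
0 → fault, frames {9,0}
9 → hit
0 → hit
8 → fault, frames {9,0,8}
9 → hit
0 → hit
4 → fault, frames {9,0,8,4}
0 → hit
3 → fault, evict 9, frames {0,8,4,3}
6 → fault, evict 0, frames {8,4,3,6}
3 → hit
8 → hit
3 → hit
6 → hit
3 → hit
9 → fault, evict 8, frames {4,3,6,9}
6 → hit
Page faults: 7.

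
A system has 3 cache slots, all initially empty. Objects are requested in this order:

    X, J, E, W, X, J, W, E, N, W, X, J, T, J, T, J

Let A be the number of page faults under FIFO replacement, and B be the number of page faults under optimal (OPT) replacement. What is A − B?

Under FIFO: F F F F F F . F F F F F F . . . → 12 faults.
Under OPT: F F F F . . . F F . . F F . . . → 8 faults.
A − B = 12 − 8 = 4.

4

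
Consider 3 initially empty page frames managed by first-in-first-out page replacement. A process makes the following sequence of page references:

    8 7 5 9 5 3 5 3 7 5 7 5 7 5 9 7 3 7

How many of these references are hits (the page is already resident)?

8 → fault, frames (8)
7 → fault, frames (8 7)
5 → fault, frames (8 7 5)
9 → fault, evict 8, frames (7 5 9)
5 → hit
3 → fault, evict 7, frames (5 9 3)
5 → hit
3 → hit
7 → fault, evict 5, frames (9 3 7)
5 → fault, evict 9, frames (3 7 5)
7 → hit
5 → hit
7 → hit
5 → hit
9 → fault, evict 3, frames (7 5 9)
7 → hit
3 → fault, evict 7, frames (5 9 3)
7 → fault, evict 5, frames (9 3 7)
Hits: 8.

8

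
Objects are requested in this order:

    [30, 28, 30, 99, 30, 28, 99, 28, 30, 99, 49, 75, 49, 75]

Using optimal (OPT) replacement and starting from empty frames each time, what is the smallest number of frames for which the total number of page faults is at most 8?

2

f=1: 14 faults
f=2: 7 faults
f=3: 5 faults
f=4: 5 faults
f=5: 5 faults
Smallest f with faults ≤ 8 is 2.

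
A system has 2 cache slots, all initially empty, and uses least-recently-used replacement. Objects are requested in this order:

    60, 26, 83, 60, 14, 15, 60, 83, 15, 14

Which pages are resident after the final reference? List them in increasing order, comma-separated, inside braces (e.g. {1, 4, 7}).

{14, 15}

60 → fault, frames {60}
26 → fault, frames {60,26}
83 → fault, evict 60, frames {26,83}
60 → fault, evict 26, frames {83,60}
14 → fault, evict 83, frames {60,14}
15 → fault, evict 60, frames {14,15}
60 → fault, evict 14, frames {15,60}
83 → fault, evict 15, frames {60,83}
15 → fault, evict 60, frames {83,15}
14 → fault, evict 83, frames {15,14}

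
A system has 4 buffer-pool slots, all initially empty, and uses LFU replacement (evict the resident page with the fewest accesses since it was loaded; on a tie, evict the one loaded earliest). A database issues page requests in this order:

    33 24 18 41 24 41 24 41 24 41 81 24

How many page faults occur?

33 -> miss, frames [33]
24 -> miss, frames [33, 24]
18 -> miss, frames [33, 24, 18]
41 -> miss, frames [33, 24, 18, 41]
24 -> hit
41 -> hit
24 -> hit
41 -> hit
24 -> hit
41 -> hit
81 -> miss, evict 33, frames [24, 18, 41, 81]
24 -> hit
Page faults: 5.

5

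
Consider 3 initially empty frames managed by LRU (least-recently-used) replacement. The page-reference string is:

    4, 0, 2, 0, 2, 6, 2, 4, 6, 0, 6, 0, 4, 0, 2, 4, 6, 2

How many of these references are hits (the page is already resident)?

10

4 → miss, frames [4]
0 → miss, frames [4, 0]
2 → miss, frames [4, 0, 2]
0 → hit
2 → hit
6 → miss, evict 4, frames [0, 2, 6]
2 → hit
4 → miss, evict 0, frames [6, 2, 4]
6 → hit
0 → miss, evict 2, frames [4, 6, 0]
6 → hit
0 → hit
4 → hit
0 → hit
2 → miss, evict 6, frames [4, 0, 2]
4 → hit
6 → miss, evict 0, frames [2, 4, 6]
2 → hit
Hits: 10.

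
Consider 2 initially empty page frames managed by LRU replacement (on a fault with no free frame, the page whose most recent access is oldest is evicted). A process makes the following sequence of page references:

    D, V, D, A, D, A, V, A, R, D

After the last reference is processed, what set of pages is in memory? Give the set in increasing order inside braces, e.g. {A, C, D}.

D → fault, frames (D)
V → fault, frames (D V)
D → hit
A → fault, evict V, frames (D A)
D → hit
A → hit
V → fault, evict D, frames (A V)
A → hit
R → fault, evict V, frames (A R)
D → fault, evict A, frames (R D)

{D, R}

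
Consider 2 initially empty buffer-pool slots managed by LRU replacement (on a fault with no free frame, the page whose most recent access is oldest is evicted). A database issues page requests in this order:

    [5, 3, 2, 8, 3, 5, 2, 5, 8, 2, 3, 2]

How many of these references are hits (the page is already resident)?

2

5: miss, frames (5)
3: miss, frames (5 3)
2: miss, evict 5, frames (3 2)
8: miss, evict 3, frames (2 8)
3: miss, evict 2, frames (8 3)
5: miss, evict 8, frames (3 5)
2: miss, evict 3, frames (5 2)
5: hit
8: miss, evict 2, frames (5 8)
2: miss, evict 5, frames (8 2)
3: miss, evict 8, frames (2 3)
2: hit
Hits: 2.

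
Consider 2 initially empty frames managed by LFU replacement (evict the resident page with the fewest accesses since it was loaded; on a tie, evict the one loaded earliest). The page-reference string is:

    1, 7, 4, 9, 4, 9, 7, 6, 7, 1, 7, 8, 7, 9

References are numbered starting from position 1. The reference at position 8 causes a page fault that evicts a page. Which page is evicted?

7

pos 1: 1: miss, frames {1}
pos 2: 7: miss, frames {1,7}
pos 3: 4: miss, evict 1, frames {7,4}
pos 4: 9: miss, evict 7, frames {4,9}
pos 5: 4: hit
pos 6: 9: hit
pos 7: 7: miss, evict 4, frames {9,7}
pos 8: 6: miss, evict 7, frames {9,6}
At position 8, page 7 is evicted.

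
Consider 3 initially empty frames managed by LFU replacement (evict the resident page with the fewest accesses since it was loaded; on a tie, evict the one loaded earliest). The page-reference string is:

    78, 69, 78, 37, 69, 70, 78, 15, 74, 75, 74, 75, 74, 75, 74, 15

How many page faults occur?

13

78 -> miss, frames {78}
69 -> miss, frames {78,69}
78 -> hit
37 -> miss, frames {78,69,37}
69 -> hit
70 -> miss, evict 37, frames {78,69,70}
78 -> hit
15 -> miss, evict 70, frames {78,69,15}
74 -> miss, evict 15, frames {78,69,74}
75 -> miss, evict 74, frames {78,69,75}
74 -> miss, evict 75, frames {78,69,74}
75 -> miss, evict 74, frames {78,69,75}
74 -> miss, evict 75, frames {78,69,74}
75 -> miss, evict 74, frames {78,69,75}
74 -> miss, evict 75, frames {78,69,74}
15 -> miss, evict 74, frames {78,69,15}
Page faults: 13.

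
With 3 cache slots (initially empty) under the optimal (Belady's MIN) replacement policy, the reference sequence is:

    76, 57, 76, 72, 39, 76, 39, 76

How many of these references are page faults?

76: fault, frames (76)
57: fault, frames (76 57)
76: hit
72: fault, frames (76 57 72)
39: fault, evict 72, frames (76 57 39)
76: hit
39: hit
76: hit
Page faults: 4.

4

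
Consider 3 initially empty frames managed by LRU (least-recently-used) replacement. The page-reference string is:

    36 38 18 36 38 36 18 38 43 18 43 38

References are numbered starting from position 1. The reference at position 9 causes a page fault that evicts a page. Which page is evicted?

pos 1: 36 -> fault, frames (36)
pos 2: 38 -> fault, frames (36 38)
pos 3: 18 -> fault, frames (36 38 18)
pos 4: 36 -> hit
pos 5: 38 -> hit
pos 6: 36 -> hit
pos 7: 18 -> hit
pos 8: 38 -> hit
pos 9: 43 -> fault, evict 36, frames (18 38 43)
At position 9, page 36 is evicted.

36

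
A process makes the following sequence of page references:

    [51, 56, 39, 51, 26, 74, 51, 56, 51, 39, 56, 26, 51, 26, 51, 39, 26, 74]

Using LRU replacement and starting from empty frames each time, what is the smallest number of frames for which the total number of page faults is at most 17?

f=1: 18 faults
f=2: 15 faults
f=3: 11 faults
f=4: 9 faults
f=5: 5 faults
Smallest f with faults ≤ 17 is 2.

2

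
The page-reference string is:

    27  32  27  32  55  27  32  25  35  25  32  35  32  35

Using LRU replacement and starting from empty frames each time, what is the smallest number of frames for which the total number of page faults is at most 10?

2

f=1: 14 faults
f=2: 9 faults
f=3: 5 faults
f=4: 5 faults
f=5: 5 faults
Smallest f with faults ≤ 10 is 2.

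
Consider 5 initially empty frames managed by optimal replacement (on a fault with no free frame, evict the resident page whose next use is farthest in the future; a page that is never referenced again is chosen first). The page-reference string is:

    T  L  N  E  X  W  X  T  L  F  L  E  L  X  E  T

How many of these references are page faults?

T -> fault, frames [T]
L -> fault, frames [T, L]
N -> fault, frames [T, L, N]
E -> fault, frames [T, L, N, E]
X -> fault, frames [T, L, N, E, X]
W -> fault, evict N, frames [T, L, E, X, W]
X -> hit
T -> hit
L -> hit
F -> fault, evict W, frames [T, L, E, X, F]
L -> hit
E -> hit
L -> hit
X -> hit
E -> hit
T -> hit
Page faults: 7.

7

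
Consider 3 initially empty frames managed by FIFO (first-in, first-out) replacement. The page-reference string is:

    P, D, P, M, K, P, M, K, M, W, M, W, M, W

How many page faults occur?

7

P -> miss, frames [P]
D -> miss, frames [P, D]
P -> hit
M -> miss, frames [P, D, M]
K -> miss, evict P, frames [D, M, K]
P -> miss, evict D, frames [M, K, P]
M -> hit
K -> hit
M -> hit
W -> miss, evict M, frames [K, P, W]
M -> miss, evict K, frames [P, W, M]
W -> hit
M -> hit
W -> hit
Page faults: 7.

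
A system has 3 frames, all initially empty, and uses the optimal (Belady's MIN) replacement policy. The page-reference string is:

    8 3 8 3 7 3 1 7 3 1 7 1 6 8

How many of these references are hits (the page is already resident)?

8

8 -> fault, frames {8}
3 -> fault, frames {8,3}
8 -> hit
3 -> hit
7 -> fault, frames {8,3,7}
3 -> hit
1 -> fault, evict 8, frames {3,7,1}
7 -> hit
3 -> hit
1 -> hit
7 -> hit
1 -> hit
6 -> fault, evict 1, frames {3,7,6}
8 -> fault, evict 6, frames {3,7,8}
Hits: 8.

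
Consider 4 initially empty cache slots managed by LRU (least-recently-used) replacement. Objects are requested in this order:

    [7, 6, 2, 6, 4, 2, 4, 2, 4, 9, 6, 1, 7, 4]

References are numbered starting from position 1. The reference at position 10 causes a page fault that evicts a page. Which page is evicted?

pos 1: 7 → fault, frames {7}
pos 2: 6 → fault, frames {7,6}
pos 3: 2 → fault, frames {7,6,2}
pos 4: 6 → hit
pos 5: 4 → fault, frames {7,2,6,4}
pos 6: 2 → hit
pos 7: 4 → hit
pos 8: 2 → hit
pos 9: 4 → hit
pos 10: 9 → fault, evict 7, frames {6,2,4,9}
At position 10, page 7 is evicted.

7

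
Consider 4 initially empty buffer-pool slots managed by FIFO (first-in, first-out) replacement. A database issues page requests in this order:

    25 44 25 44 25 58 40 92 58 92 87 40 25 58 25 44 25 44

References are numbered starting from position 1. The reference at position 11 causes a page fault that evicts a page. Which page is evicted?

pos 1: 25: fault, frames {25}
pos 2: 44: fault, frames {25,44}
pos 3: 25: hit
pos 4: 44: hit
pos 5: 25: hit
pos 6: 58: fault, frames {25,44,58}
pos 7: 40: fault, frames {25,44,58,40}
pos 8: 92: fault, evict 25, frames {44,58,40,92}
pos 9: 58: hit
pos 10: 92: hit
pos 11: 87: fault, evict 44, frames {58,40,92,87}
At position 11, page 44 is evicted.

44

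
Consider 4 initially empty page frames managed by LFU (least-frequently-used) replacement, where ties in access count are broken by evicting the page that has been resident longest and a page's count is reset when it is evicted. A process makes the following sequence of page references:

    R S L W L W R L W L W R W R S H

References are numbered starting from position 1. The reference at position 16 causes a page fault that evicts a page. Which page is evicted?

pos 1: R: fault, frames [R]
pos 2: S: fault, frames [R, S]
pos 3: L: fault, frames [R, S, L]
pos 4: W: fault, frames [R, S, L, W]
pos 5: L: hit
pos 6: W: hit
pos 7: R: hit
pos 8: L: hit
pos 9: W: hit
pos 10: L: hit
pos 11: W: hit
pos 12: R: hit
pos 13: W: hit
pos 14: R: hit
pos 15: S: hit
pos 16: H: fault, evict S, frames [R, L, W, H]
At position 16, page S is evicted.

S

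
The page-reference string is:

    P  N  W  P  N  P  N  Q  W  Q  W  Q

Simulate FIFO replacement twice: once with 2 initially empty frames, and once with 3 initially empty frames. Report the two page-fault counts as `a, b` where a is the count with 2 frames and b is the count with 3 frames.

7, 4

2 frames: F F F F F . . F F . . . → 7 faults.
3 frames: F F F . . . . F . . . . → 4 faults.
4 < 7: adding a frame reduced faults, as is typical.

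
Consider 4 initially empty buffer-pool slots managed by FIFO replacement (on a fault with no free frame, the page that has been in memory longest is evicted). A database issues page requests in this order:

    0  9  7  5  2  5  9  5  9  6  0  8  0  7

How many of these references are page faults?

0 → fault, frames {0}
9 → fault, frames {0,9}
7 → fault, frames {0,9,7}
5 → fault, frames {0,9,7,5}
2 → fault, evict 0, frames {9,7,5,2}
5 → hit
9 → hit
5 → hit
9 → hit
6 → fault, evict 9, frames {7,5,2,6}
0 → fault, evict 7, frames {5,2,6,0}
8 → fault, evict 5, frames {2,6,0,8}
0 → hit
7 → fault, evict 2, frames {6,0,8,7}
Page faults: 9.

9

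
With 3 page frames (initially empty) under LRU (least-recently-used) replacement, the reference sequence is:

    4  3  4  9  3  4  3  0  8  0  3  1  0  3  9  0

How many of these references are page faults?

7

4: miss, frames (4)
3: miss, frames (4 3)
4: hit
9: miss, frames (3 4 9)
3: hit
4: hit
3: hit
0: miss, evict 9, frames (4 3 0)
8: miss, evict 4, frames (3 0 8)
0: hit
3: hit
1: miss, evict 8, frames (0 3 1)
0: hit
3: hit
9: miss, evict 1, frames (0 3 9)
0: hit
Page faults: 7.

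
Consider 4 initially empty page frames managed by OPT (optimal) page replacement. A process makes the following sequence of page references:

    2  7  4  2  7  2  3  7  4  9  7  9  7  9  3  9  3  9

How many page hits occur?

13

2 -> miss, frames (2)
7 -> miss, frames (2 7)
4 -> miss, frames (2 7 4)
2 -> hit
7 -> hit
2 -> hit
3 -> miss, frames (2 7 4 3)
7 -> hit
4 -> hit
9 -> miss, evict 4, frames (2 7 3 9)
7 -> hit
9 -> hit
7 -> hit
9 -> hit
3 -> hit
9 -> hit
3 -> hit
9 -> hit
Hits: 13.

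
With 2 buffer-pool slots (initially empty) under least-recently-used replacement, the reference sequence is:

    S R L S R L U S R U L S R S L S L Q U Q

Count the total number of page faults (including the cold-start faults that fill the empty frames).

16

S -> fault, frames [S]
R -> fault, frames [S, R]
L -> fault, evict S, frames [R, L]
S -> fault, evict R, frames [L, S]
R -> fault, evict L, frames [S, R]
L -> fault, evict S, frames [R, L]
U -> fault, evict R, frames [L, U]
S -> fault, evict L, frames [U, S]
R -> fault, evict U, frames [S, R]
U -> fault, evict S, frames [R, U]
L -> fault, evict R, frames [U, L]
S -> fault, evict U, frames [L, S]
R -> fault, evict L, frames [S, R]
S -> hit
L -> fault, evict R, frames [S, L]
S -> hit
L -> hit
Q -> fault, evict S, frames [L, Q]
U -> fault, evict L, frames [Q, U]
Q -> hit
Page faults: 16.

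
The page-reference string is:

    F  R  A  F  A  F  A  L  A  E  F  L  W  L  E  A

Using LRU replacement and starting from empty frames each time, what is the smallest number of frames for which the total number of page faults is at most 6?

5

f=1: 16 faults
f=2: 11 faults
f=3: 10 faults
f=4: 7 faults
f=5: 6 faults
f=6: 6 faults
Smallest f with faults ≤ 6 is 5.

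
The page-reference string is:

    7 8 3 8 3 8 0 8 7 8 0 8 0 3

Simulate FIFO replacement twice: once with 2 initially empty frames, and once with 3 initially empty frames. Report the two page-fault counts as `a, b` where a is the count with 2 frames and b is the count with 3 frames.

2 frames: F F F . . . F F F . F F . F → 9 faults.
3 frames: F F F . . . F . F F . . . F → 7 faults.
7 < 9: adding a frame reduced faults, as is typical.

9, 7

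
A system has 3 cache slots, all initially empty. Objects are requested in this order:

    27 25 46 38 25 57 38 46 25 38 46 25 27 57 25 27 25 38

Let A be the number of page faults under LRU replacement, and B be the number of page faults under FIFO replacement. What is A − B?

-1

Under LRU: F F F F . F . F F . . . F F . . . F → 10 faults.
Under FIFO: F F F F . F . . F . F . F F F . . F → 11 faults.
A − B = 10 − 11 = -1.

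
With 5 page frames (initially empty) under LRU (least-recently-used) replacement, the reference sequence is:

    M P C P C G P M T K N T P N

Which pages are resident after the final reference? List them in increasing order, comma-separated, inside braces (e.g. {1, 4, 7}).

M -> miss, frames {M}
P -> miss, frames {M,P}
C -> miss, frames {M,P,C}
P -> hit
C -> hit
G -> miss, frames {M,P,C,G}
P -> hit
M -> hit
T -> miss, frames {C,G,P,M,T}
K -> miss, evict C, frames {G,P,M,T,K}
N -> miss, evict G, frames {P,M,T,K,N}
T -> hit
P -> hit
N -> hit

{K, M, N, P, T}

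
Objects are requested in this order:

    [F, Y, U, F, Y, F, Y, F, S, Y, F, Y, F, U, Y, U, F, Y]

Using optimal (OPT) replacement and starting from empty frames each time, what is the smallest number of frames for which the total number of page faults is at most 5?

f=1: 18 faults
f=2: 8 faults
f=3: 5 faults
f=4: 4 faults
Smallest f with faults ≤ 5 is 3.

3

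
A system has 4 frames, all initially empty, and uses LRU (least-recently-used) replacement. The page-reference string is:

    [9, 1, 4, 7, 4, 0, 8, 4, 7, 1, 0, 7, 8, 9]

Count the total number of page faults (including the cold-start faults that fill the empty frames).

9 → miss, frames [9]
1 → miss, frames [9, 1]
4 → miss, frames [9, 1, 4]
7 → miss, frames [9, 1, 4, 7]
4 → hit
0 → miss, evict 9, frames [1, 7, 4, 0]
8 → miss, evict 1, frames [7, 4, 0, 8]
4 → hit
7 → hit
1 → miss, evict 0, frames [8, 4, 7, 1]
0 → miss, evict 8, frames [4, 7, 1, 0]
7 → hit
8 → miss, evict 4, frames [1, 0, 7, 8]
9 → miss, evict 1, frames [0, 7, 8, 9]
Page faults: 10.

10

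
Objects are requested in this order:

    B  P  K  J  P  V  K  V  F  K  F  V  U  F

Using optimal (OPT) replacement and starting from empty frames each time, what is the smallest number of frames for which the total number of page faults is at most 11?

2

f=1: 14 faults
f=2: 9 faults
f=3: 7 faults
f=4: 7 faults
f=5: 7 faults
f=6: 7 faults
f=7: 7 faults
Smallest f with faults ≤ 11 is 2.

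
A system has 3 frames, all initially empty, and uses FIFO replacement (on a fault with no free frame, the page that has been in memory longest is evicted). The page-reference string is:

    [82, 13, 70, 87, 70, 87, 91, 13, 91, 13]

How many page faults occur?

82 → fault, frames [82]
13 → fault, frames [82, 13]
70 → fault, frames [82, 13, 70]
87 → fault, evict 82, frames [13, 70, 87]
70 → hit
87 → hit
91 → fault, evict 13, frames [70, 87, 91]
13 → fault, evict 70, frames [87, 91, 13]
91 → hit
13 → hit
Page faults: 6.

6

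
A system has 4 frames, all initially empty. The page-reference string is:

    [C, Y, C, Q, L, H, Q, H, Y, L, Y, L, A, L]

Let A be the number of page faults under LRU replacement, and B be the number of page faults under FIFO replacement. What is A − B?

1

Under LRU: F F . F F F . . F . . . F . → 7 faults.
Under FIFO: F F . F F F . . . . . . F . → 6 faults.
A − B = 7 − 6 = 1.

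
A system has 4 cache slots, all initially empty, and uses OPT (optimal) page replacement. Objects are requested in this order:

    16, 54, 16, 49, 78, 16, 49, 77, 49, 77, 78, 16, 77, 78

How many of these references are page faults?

5

16: miss, frames {16}
54: miss, frames {16,54}
16: hit
49: miss, frames {16,54,49}
78: miss, frames {16,54,49,78}
16: hit
49: hit
77: miss, evict 54, frames {16,49,78,77}
49: hit
77: hit
78: hit
16: hit
77: hit
78: hit
Page faults: 5.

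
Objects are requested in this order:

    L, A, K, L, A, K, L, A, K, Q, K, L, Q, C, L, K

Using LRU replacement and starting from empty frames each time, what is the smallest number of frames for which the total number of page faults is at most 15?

f=1: 16 faults
f=2: 15 faults
f=3: 7 faults
f=4: 5 faults
f=5: 5 faults
Smallest f with faults ≤ 15 is 2.

2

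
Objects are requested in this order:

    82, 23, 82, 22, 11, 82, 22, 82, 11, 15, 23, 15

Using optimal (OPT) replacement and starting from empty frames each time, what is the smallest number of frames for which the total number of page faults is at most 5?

f=1: 12 faults
f=2: 8 faults
f=3: 6 faults
f=4: 5 faults
f=5: 5 faults
Smallest f with faults ≤ 5 is 4.

4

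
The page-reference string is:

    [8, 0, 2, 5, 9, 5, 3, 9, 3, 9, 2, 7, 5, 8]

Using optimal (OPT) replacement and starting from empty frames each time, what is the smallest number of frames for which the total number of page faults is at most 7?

5

f=1: 14 faults
f=2: 10 faults
f=3: 9 faults
f=4: 8 faults
f=5: 7 faults
f=6: 7 faults
f=7: 7 faults
Smallest f with faults ≤ 7 is 5.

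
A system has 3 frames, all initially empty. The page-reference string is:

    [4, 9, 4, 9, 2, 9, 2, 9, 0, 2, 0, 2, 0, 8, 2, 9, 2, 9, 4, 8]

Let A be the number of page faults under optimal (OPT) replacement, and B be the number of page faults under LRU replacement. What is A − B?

-2

Under OPT: F F . . F . . . F . . . . F . . . . F . → 6 faults.
Under LRU: F F . . F . . . F . . . . F . F . . F F → 8 faults.
A − B = 6 − 8 = -2.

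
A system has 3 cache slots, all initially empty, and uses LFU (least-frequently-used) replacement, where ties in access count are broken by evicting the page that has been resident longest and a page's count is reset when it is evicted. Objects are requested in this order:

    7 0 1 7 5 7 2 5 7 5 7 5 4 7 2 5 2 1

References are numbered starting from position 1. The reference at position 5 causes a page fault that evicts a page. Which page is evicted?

0

pos 1: 7 → fault, frames (7)
pos 2: 0 → fault, frames (7 0)
pos 3: 1 → fault, frames (7 0 1)
pos 4: 7 → hit
pos 5: 5 → fault, evict 0, frames (7 1 5)
At position 5, page 0 is evicted.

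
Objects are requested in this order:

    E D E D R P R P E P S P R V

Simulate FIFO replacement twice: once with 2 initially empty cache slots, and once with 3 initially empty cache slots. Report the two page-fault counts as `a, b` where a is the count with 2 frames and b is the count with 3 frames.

9, 8

2 frames: F F . . F F . . F . F F F F → 9 faults.
3 frames: F F . . F F . . F . F . F F → 8 faults.
8 < 9: adding a frame reduced faults, as is typical.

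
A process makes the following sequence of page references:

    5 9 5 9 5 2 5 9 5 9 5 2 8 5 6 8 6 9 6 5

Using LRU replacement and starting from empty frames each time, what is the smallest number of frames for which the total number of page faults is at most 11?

2

f=1: 20 faults
f=2: 11 faults
f=3: 7 faults
f=4: 6 faults
f=5: 5 faults
Smallest f with faults ≤ 11 is 2.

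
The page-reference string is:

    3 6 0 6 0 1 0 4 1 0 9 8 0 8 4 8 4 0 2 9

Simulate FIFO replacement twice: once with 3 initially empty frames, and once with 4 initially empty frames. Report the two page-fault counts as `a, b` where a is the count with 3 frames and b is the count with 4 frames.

3 frames: F F F . . F . F . . F F F . F . . . F F → 11 faults.
4 frames: F F F . . F . F . . F F F . . . . . F . → 9 faults.
9 < 11: adding a frame reduced faults, as is typical.

11, 9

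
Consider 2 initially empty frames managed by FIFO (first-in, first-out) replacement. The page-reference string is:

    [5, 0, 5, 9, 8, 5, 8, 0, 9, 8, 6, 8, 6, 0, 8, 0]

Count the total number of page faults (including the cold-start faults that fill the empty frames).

11

5: miss, frames [5]
0: miss, frames [5, 0]
5: hit
9: miss, evict 5, frames [0, 9]
8: miss, evict 0, frames [9, 8]
5: miss, evict 9, frames [8, 5]
8: hit
0: miss, evict 8, frames [5, 0]
9: miss, evict 5, frames [0, 9]
8: miss, evict 0, frames [9, 8]
6: miss, evict 9, frames [8, 6]
8: hit
6: hit
0: miss, evict 8, frames [6, 0]
8: miss, evict 6, frames [0, 8]
0: hit
Page faults: 11.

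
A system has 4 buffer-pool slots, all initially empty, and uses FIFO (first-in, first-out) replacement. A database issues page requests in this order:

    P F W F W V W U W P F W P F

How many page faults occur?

P -> miss, frames [P]
F -> miss, frames [P, F]
W -> miss, frames [P, F, W]
F -> hit
W -> hit
V -> miss, frames [P, F, W, V]
W -> hit
U -> miss, evict P, frames [F, W, V, U]
W -> hit
P -> miss, evict F, frames [W, V, U, P]
F -> miss, evict W, frames [V, U, P, F]
W -> miss, evict V, frames [U, P, F, W]
P -> hit
F -> hit
Page faults: 8.

8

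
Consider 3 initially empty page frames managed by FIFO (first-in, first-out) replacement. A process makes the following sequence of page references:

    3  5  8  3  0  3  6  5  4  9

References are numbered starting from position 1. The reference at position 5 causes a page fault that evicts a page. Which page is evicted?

3

pos 1: 3 → fault, frames (3)
pos 2: 5 → fault, frames (3 5)
pos 3: 8 → fault, frames (3 5 8)
pos 4: 3 → hit
pos 5: 0 → fault, evict 3, frames (5 8 0)
At position 5, page 3 is evicted.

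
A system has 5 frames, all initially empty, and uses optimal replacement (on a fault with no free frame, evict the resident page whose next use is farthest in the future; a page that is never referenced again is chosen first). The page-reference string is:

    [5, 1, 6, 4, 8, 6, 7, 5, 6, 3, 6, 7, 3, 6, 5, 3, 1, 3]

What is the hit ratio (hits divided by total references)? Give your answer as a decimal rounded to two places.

0.61

5 -> fault, frames (5)
1 -> fault, frames (5 1)
6 -> fault, frames (5 1 6)
4 -> fault, frames (5 1 6 4)
8 -> fault, frames (5 1 6 4 8)
6 -> hit
7 -> fault, evict 8, frames (5 1 6 4 7)
5 -> hit
6 -> hit
3 -> fault, evict 4, frames (5 1 6 7 3)
6 -> hit
7 -> hit
3 -> hit
6 -> hit
5 -> hit
3 -> hit
1 -> hit
3 -> hit
Hits: 11 of 18 references → 11/18 = 0.6111.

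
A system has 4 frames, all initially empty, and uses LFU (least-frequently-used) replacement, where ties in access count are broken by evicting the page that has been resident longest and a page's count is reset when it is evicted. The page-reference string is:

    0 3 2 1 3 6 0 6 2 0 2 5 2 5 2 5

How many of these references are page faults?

8

0 → fault, frames {0}
3 → fault, frames {0,3}
2 → fault, frames {0,3,2}
1 → fault, frames {0,3,2,1}
3 → hit
6 → fault, evict 0, frames {3,2,1,6}
0 → fault, evict 2, frames {3,1,6,0}
6 → hit
2 → fault, evict 1, frames {3,6,0,2}
0 → hit
2 → hit
5 → fault, evict 3, frames {6,0,2,5}
2 → hit
5 → hit
2 → hit
5 → hit
Page faults: 8.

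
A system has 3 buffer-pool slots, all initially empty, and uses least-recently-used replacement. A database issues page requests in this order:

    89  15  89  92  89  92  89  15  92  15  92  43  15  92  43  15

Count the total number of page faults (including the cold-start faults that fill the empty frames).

89 → miss, frames {89}
15 → miss, frames {89,15}
89 → hit
92 → miss, frames {15,89,92}
89 → hit
92 → hit
89 → hit
15 → hit
92 → hit
15 → hit
92 → hit
43 → miss, evict 89, frames {15,92,43}
15 → hit
92 → hit
43 → hit
15 → hit
Page faults: 4.

4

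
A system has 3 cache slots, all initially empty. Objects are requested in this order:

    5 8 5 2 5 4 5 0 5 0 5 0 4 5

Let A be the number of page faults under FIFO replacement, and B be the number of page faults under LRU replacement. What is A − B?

Under FIFO: F F . F . F F F . . . . . . → 6 faults.
Under LRU: F F . F . F . F . . . . . . → 5 faults.
A − B = 6 − 5 = 1.

1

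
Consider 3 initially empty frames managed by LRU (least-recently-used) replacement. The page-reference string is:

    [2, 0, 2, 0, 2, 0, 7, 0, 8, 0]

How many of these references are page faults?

4

2: miss, frames [2]
0: miss, frames [2, 0]
2: hit
0: hit
2: hit
0: hit
7: miss, frames [2, 0, 7]
0: hit
8: miss, evict 2, frames [7, 0, 8]
0: hit
Page faults: 4.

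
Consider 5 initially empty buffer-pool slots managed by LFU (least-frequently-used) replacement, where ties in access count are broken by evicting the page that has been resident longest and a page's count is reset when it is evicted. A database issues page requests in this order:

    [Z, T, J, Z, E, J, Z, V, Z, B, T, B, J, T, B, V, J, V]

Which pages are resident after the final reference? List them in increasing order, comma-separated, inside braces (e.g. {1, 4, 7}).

{B, J, T, V, Z}

Z -> fault, frames {Z}
T -> fault, frames {Z,T}
J -> fault, frames {Z,T,J}
Z -> hit
E -> fault, frames {Z,T,J,E}
J -> hit
Z -> hit
V -> fault, frames {Z,T,J,E,V}
Z -> hit
B -> fault, evict T, frames {Z,J,E,V,B}
T -> fault, evict E, frames {Z,J,V,B,T}
B -> hit
J -> hit
T -> hit
B -> hit
V -> hit
J -> hit
V -> hit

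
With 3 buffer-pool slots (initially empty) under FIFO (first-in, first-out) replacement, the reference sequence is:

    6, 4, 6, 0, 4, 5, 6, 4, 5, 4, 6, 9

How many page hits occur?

6 → miss, frames [6]
4 → miss, frames [6, 4]
6 → hit
0 → miss, frames [6, 4, 0]
4 → hit
5 → miss, evict 6, frames [4, 0, 5]
6 → miss, evict 4, frames [0, 5, 6]
4 → miss, evict 0, frames [5, 6, 4]
5 → hit
4 → hit
6 → hit
9 → miss, evict 5, frames [6, 4, 9]
Hits: 5.

5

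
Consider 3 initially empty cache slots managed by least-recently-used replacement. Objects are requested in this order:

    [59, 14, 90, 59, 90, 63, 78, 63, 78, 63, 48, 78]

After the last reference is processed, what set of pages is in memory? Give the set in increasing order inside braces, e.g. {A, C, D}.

59 → fault, frames [59]
14 → fault, frames [59, 14]
90 → fault, frames [59, 14, 90]
59 → hit
90 → hit
63 → fault, evict 14, frames [59, 90, 63]
78 → fault, evict 59, frames [90, 63, 78]
63 → hit
78 → hit
63 → hit
48 → fault, evict 90, frames [78, 63, 48]
78 → hit

{48, 63, 78}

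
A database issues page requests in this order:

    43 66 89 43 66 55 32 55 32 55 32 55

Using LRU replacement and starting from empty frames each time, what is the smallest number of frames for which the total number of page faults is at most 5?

3

f=1: 12 faults
f=2: 7 faults
f=3: 5 faults
f=4: 5 faults
f=5: 5 faults
Smallest f with faults ≤ 5 is 3.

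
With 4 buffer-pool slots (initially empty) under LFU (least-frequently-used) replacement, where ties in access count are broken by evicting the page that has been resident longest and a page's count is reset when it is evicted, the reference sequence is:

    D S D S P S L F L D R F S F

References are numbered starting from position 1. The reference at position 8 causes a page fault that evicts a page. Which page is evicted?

P

pos 1: D: fault, frames [D]
pos 2: S: fault, frames [D, S]
pos 3: D: hit
pos 4: S: hit
pos 5: P: fault, frames [D, S, P]
pos 6: S: hit
pos 7: L: fault, frames [D, S, P, L]
pos 8: F: fault, evict P, frames [D, S, L, F]
At position 8, page P is evicted.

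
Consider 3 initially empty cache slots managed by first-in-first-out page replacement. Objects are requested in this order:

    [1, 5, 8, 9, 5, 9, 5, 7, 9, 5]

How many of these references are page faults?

6

1: fault, frames (1)
5: fault, frames (1 5)
8: fault, frames (1 5 8)
9: fault, evict 1, frames (5 8 9)
5: hit
9: hit
5: hit
7: fault, evict 5, frames (8 9 7)
9: hit
5: fault, evict 8, frames (9 7 5)
Page faults: 6.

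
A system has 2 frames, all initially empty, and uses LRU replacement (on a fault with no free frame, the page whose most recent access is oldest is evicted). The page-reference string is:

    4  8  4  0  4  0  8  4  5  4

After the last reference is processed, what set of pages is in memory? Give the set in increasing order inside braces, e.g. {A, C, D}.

{4, 5}

4 -> fault, frames {4}
8 -> fault, frames {4,8}
4 -> hit
0 -> fault, evict 8, frames {4,0}
4 -> hit
0 -> hit
8 -> fault, evict 4, frames {0,8}
4 -> fault, evict 0, frames {8,4}
5 -> fault, evict 8, frames {4,5}
4 -> hit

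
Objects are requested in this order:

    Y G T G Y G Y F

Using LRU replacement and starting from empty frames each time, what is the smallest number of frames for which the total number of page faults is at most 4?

3

f=1: 8 faults
f=2: 5 faults
f=3: 4 faults
f=4: 4 faults
Smallest f with faults ≤ 4 is 3.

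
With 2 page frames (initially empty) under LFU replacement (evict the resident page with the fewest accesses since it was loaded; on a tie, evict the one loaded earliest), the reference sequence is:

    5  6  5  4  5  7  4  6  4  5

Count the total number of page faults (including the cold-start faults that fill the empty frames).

5: fault, frames [5]
6: fault, frames [5, 6]
5: hit
4: fault, evict 6, frames [5, 4]
5: hit
7: fault, evict 4, frames [5, 7]
4: fault, evict 7, frames [5, 4]
6: fault, evict 4, frames [5, 6]
4: fault, evict 6, frames [5, 4]
5: hit
Page faults: 7.

7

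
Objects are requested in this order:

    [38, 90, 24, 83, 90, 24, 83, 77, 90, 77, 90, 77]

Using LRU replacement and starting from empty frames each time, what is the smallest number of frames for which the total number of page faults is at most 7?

3

f=1: 12 faults
f=2: 9 faults
f=3: 6 faults
f=4: 5 faults
f=5: 5 faults
Smallest f with faults ≤ 7 is 3.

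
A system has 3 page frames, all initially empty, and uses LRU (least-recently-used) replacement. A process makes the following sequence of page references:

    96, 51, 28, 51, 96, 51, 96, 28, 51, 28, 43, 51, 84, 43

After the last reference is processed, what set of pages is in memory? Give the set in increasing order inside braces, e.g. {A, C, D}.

96 -> fault, frames [96]
51 -> fault, frames [96, 51]
28 -> fault, frames [96, 51, 28]
51 -> hit
96 -> hit
51 -> hit
96 -> hit
28 -> hit
51 -> hit
28 -> hit
43 -> fault, evict 96, frames [51, 28, 43]
51 -> hit
84 -> fault, evict 28, frames [43, 51, 84]
43 -> hit

{43, 51, 84}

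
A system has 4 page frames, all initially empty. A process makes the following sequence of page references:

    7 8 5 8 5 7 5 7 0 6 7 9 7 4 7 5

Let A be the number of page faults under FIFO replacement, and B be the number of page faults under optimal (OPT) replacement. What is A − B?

Under FIFO: F F F . . . . . F F F F . F . F → 9 faults.
Under OPT: F F F . . . . . F F . F . F . . → 7 faults.
A − B = 9 − 7 = 2.

2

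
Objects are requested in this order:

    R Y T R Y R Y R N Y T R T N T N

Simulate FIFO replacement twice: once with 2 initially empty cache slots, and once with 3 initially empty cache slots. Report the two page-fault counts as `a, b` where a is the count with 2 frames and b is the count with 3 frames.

10, 5

2 frames: F F F F F . . . F . F F . F F . → 10 faults.
3 frames: F F F . . . . . F . . F . . . . → 5 faults.
5 < 10: adding a frame reduced faults, as is typical.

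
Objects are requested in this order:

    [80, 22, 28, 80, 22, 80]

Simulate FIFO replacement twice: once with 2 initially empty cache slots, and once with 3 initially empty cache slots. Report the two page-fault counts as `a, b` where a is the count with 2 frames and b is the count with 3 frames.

2 frames: F F F F F . → 5 faults.
3 frames: F F F . . . → 3 faults.
3 < 5: adding a frame reduced faults, as is typical.

5, 3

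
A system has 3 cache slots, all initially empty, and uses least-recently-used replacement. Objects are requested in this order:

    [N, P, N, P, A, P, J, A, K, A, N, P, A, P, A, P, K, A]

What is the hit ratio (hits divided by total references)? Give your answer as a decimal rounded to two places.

0.56

N → fault, frames {N}
P → fault, frames {N,P}
N → hit
P → hit
A → fault, frames {N,P,A}
P → hit
J → fault, evict N, frames {A,P,J}
A → hit
K → fault, evict P, frames {J,A,K}
A → hit
N → fault, evict J, frames {K,A,N}
P → fault, evict K, frames {A,N,P}
A → hit
P → hit
A → hit
P → hit
K → fault, evict N, frames {A,P,K}
A → hit
Hits: 10 of 18 references → 10/18 = 0.5556.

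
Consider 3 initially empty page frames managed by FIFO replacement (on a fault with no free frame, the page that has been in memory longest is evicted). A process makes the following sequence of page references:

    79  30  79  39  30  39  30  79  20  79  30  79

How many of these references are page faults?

79: miss, frames (79)
30: miss, frames (79 30)
79: hit
39: miss, frames (79 30 39)
30: hit
39: hit
30: hit
79: hit
20: miss, evict 79, frames (30 39 20)
79: miss, evict 30, frames (39 20 79)
30: miss, evict 39, frames (20 79 30)
79: hit
Page faults: 6.

6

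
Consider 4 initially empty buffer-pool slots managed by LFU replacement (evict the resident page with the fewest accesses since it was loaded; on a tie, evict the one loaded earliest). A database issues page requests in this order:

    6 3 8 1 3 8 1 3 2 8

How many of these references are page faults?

5

6 → fault, frames {6}
3 → fault, frames {6,3}
8 → fault, frames {6,3,8}
1 → fault, frames {6,3,8,1}
3 → hit
8 → hit
1 → hit
3 → hit
2 → fault, evict 6, frames {3,8,1,2}
8 → hit
Page faults: 5.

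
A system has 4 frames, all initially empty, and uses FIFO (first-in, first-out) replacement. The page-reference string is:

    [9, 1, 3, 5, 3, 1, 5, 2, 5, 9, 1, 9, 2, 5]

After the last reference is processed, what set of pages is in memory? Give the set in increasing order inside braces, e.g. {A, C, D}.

9 → miss, frames (9)
1 → miss, frames (9 1)
3 → miss, frames (9 1 3)
5 → miss, frames (9 1 3 5)
3 → hit
1 → hit
5 → hit
2 → miss, evict 9, frames (1 3 5 2)
5 → hit
9 → miss, evict 1, frames (3 5 2 9)
1 → miss, evict 3, frames (5 2 9 1)
9 → hit
2 → hit
5 → hit

{1, 2, 5, 9}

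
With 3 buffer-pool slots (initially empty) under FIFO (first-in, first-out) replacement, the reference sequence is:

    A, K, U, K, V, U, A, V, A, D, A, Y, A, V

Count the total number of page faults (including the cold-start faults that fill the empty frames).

A → fault, frames [A]
K → fault, frames [A, K]
U → fault, frames [A, K, U]
K → hit
V → fault, evict A, frames [K, U, V]
U → hit
A → fault, evict K, frames [U, V, A]
V → hit
A → hit
D → fault, evict U, frames [V, A, D]
A → hit
Y → fault, evict V, frames [A, D, Y]
A → hit
V → fault, evict A, frames [D, Y, V]
Page faults: 8.

8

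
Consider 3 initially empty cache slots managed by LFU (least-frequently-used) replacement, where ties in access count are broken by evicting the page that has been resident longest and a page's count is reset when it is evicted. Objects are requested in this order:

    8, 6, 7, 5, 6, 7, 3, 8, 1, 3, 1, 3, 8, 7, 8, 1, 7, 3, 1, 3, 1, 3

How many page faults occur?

8 -> miss, frames {8}
6 -> miss, frames {8,6}
7 -> miss, frames {8,6,7}
5 -> miss, evict 8, frames {6,7,5}
6 -> hit
7 -> hit
3 -> miss, evict 5, frames {6,7,3}
8 -> miss, evict 3, frames {6,7,8}
1 -> miss, evict 8, frames {6,7,1}
3 -> miss, evict 1, frames {6,7,3}
1 -> miss, evict 3, frames {6,7,1}
3 -> miss, evict 1, frames {6,7,3}
8 -> miss, evict 3, frames {6,7,8}
7 -> hit
8 -> hit
1 -> miss, evict 6, frames {7,8,1}
7 -> hit
3 -> miss, evict 1, frames {7,8,3}
1 -> miss, evict 3, frames {7,8,1}
3 -> miss, evict 1, frames {7,8,3}
1 -> miss, evict 3, frames {7,8,1}
3 -> miss, evict 1, frames {7,8,3}
Page faults: 17.

17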